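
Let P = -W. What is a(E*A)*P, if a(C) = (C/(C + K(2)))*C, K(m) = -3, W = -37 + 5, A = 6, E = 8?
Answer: 8192/5 ≈ 1638.4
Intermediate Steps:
W = -32
P = 32 (P = -1*(-32) = 32)
a(C) = C**2/(-3 + C) (a(C) = (C/(C - 3))*C = (C/(-3 + C))*C = C**2/(-3 + C))
a(E*A)*P = ((8*6)**2/(-3 + 8*6))*32 = (48**2/(-3 + 48))*32 = (2304/45)*32 = (2304*(1/45))*32 = (256/5)*32 = 8192/5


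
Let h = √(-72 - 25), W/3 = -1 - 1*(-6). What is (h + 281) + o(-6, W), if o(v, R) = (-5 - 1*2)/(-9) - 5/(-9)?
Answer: 847/3 + I*√97 ≈ 282.33 + 9.8489*I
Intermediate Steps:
W = 15 (W = 3*(-1 - 1*(-6)) = 3*(-1 + 6) = 3*5 = 15)
h = I*√97 (h = √(-97) = I*√97 ≈ 9.8489*I)
o(v, R) = 4/3 (o(v, R) = (-5 - 2)*(-⅑) - 5*(-⅑) = -7*(-⅑) + 5/9 = 7/9 + 5/9 = 4/3)
(h + 281) + o(-6, W) = (I*√97 + 281) + 4/3 = (281 + I*√97) + 4/3 = 847/3 + I*√97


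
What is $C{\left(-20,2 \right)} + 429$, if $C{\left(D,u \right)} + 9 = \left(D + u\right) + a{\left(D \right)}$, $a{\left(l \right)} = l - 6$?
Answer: $376$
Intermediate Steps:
$a{\left(l \right)} = -6 + l$ ($a{\left(l \right)} = l - 6 = -6 + l$)
$C{\left(D,u \right)} = -15 + u + 2 D$ ($C{\left(D,u \right)} = -9 + \left(\left(D + u\right) + \left(-6 + D\right)\right) = -9 + \left(-6 + u + 2 D\right) = -15 + u + 2 D$)
$C{\left(-20,2 \right)} + 429 = \left(-15 + 2 + 2 \left(-20\right)\right) + 429 = \left(-15 + 2 - 40\right) + 429 = -53 + 429 = 376$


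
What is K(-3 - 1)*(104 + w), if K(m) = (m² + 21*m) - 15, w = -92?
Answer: -996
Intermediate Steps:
K(m) = -15 + m² + 21*m
K(-3 - 1)*(104 + w) = (-15 + (-3 - 1)² + 21*(-3 - 1))*(104 - 92) = (-15 + (-4)² + 21*(-4))*12 = (-15 + 16 - 84)*12 = -83*12 = -996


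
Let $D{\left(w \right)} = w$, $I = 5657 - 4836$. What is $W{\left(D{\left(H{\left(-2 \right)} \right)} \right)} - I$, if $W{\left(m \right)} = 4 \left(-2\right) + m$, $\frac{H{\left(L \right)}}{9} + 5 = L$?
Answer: $-892$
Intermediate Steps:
$I = 821$ ($I = 5657 - 4836 = 821$)
$H{\left(L \right)} = -45 + 9 L$
$W{\left(m \right)} = -8 + m$
$W{\left(D{\left(H{\left(-2 \right)} \right)} \right)} - I = \left(-8 + \left(-45 + 9 \left(-2\right)\right)\right) - 821 = \left(-8 - 63\right) - 821 = -71 - 821 = -892$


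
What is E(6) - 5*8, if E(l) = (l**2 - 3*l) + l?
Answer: -16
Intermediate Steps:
E(l) = l**2 - 2*l
E(6) - 5*8 = 6*(-2 + 6) - 5*8 = 6*4 - 40 = 24 - 40 = -16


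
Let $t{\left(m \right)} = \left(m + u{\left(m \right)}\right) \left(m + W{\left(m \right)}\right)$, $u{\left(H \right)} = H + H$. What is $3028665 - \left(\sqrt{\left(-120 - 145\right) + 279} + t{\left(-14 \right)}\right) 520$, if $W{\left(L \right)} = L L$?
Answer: $7003545 - 520 \sqrt{14} \approx 7.0016 \cdot 10^{6}$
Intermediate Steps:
$u{\left(H \right)} = 2 H$
$W{\left(L \right)} = L^{2}$
$t{\left(m \right)} = 3 m \left(m + m^{2}\right)$ ($t{\left(m \right)} = \left(m + 2 m\right) \left(m + m^{2}\right) = 3 m \left(m + m^{2}\right)$)
$3028665 - \left(\sqrt{\left(-120 - 145\right) + 279} + t{\left(-14 \right)}\right) 520 = 3028665 - \left(\sqrt{\left(-120 - 145\right) + 279} + 3 \left(-14\right)^{2} \left(1 - 14\right)\right) 520 = 3028665 - \left(\sqrt{-265 + 279} + 3 \cdot 196 \left(-13\right)\right) 520 = 3028665 - \left(\sqrt{14} - 7644\right) 520 = 3028665 - \left(-7644 + \sqrt{14}\right) 520 = 3028665 - \left(-3974880 + 520 \sqrt{14}\right) = 3028665 + \left(3974880 - 520 \sqrt{14}\right) = 7003545 - 520 \sqrt{14}$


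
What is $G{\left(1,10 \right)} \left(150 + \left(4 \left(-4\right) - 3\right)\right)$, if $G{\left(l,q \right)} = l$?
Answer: $131$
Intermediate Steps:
$G{\left(1,10 \right)} \left(150 + \left(4 \left(-4\right) - 3\right)\right) = 1 \left(150 + \left(4 \left(-4\right) - 3\right)\right) = 1 \left(150 - 19\right) = 1 \cdot 131 = 131$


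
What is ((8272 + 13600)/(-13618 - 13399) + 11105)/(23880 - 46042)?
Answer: -300001913/598750754 ≈ -0.50105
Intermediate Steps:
((8272 + 13600)/(-13618 - 13399) + 11105)/(23880 - 46042) = (21872/(-27017) + 11105)/(-22162) = (21872*(-1/27017) + 11105)*(-1/22162) = (-21872/27017 + 11105)*(-1/22162) = (300001913/27017)*(-1/22162) = -300001913/598750754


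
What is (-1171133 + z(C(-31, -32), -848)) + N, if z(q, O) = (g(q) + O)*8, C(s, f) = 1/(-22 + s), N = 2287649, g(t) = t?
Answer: 58815788/53 ≈ 1.1097e+6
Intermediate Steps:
z(q, O) = 8*O + 8*q (z(q, O) = (q + O)*8 = (O + q)*8 = 8*O + 8*q)
(-1171133 + z(C(-31, -32), -848)) + N = (-1171133 + (8*(-848) + 8/(-22 - 31))) + 2287649 = (-1171133 + (-6784 + 8/(-53))) + 2287649 = (-1171133 + (-6784 + 8*(-1/53))) + 2287649 = (-1171133 + (-6784 - 8/53)) + 2287649 = (-1171133 - 359560/53) + 2287649 = -62429609/53 + 2287649 = 58815788/53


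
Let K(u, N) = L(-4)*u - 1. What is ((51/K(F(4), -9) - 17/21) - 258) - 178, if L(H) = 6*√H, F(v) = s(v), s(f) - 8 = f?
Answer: -190221572/435477 - 7344*I/20737 ≈ -436.81 - 0.35415*I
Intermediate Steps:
s(f) = 8 + f
F(v) = 8 + v
K(u, N) = -1 + 12*I*u (K(u, N) = (6*√(-4))*u - 1 = (6*(2*I))*u - 1 = (12*I)*u - 1 = 12*I*u - 1 = -1 + 12*I*u)
((51/K(F(4), -9) - 17/21) - 258) - 178 = ((51/(-1 + 12*I*(8 + 4)) - 17/21) - 258) - 178 = ((51/(-1 + 12*I*12) - 17*1/21) - 258) - 178 = ((51/(-1 + 144*I) - 17/21) - 258) - 178 = ((51*((-1 - 144*I)/20737) - 17/21) - 258) - 178 = ((51*(-1 - 144*I)/20737 - 17/21) - 258) - 178 = ((-17/21 + 51*(-1 - 144*I)/20737) - 258) - 178 = (-5435/21 + 51*(-1 - 144*I)/20737) - 178 = -9173/21 + 51*(-1 - 144*I)/20737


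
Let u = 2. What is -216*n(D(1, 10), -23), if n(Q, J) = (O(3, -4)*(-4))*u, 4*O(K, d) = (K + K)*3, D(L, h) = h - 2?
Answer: 7776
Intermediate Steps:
D(L, h) = -2 + h
O(K, d) = 3*K/2 (O(K, d) = ((K + K)*3)/4 = ((2*K)*3)/4 = (6*K)/4 = 3*K/2)
n(Q, J) = -36 (n(Q, J) = (((3/2)*3)*(-4))*2 = ((9/2)*(-4))*2 = -18*2 = -36)
-216*n(D(1, 10), -23) = -216*(-36) = 7776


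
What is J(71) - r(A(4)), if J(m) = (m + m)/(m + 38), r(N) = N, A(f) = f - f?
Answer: 142/109 ≈ 1.3028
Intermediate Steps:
A(f) = 0
J(m) = 2*m/(38 + m) (J(m) = (2*m)/(38 + m) = 2*m/(38 + m))
J(71) - r(A(4)) = 2*71/(38 + 71) - 1*0 = 2*71/109 + 0 = 2*71*(1/109) + 0 = 142/109 + 0 = 142/109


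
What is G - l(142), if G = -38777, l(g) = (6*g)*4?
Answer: -42185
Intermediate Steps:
l(g) = 24*g
G - l(142) = -38777 - 24*142 = -38777 - 1*3408 = -38777 - 3408 = -42185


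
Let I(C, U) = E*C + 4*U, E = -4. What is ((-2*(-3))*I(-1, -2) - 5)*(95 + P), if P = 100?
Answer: -5655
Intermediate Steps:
I(C, U) = -4*C + 4*U
((-2*(-3))*I(-1, -2) - 5)*(95 + P) = ((-2*(-3))*(-4*(-1) + 4*(-2)) - 5)*(95 + 100) = (6*(4 - 8) - 5)*195 = (6*(-4) - 5)*195 = (-24 - 5)*195 = -29*195 = -5655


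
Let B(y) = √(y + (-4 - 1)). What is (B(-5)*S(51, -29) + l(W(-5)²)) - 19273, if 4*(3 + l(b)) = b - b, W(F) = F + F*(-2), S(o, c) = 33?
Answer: -19276 + 33*I*√10 ≈ -19276.0 + 104.36*I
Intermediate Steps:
W(F) = -F (W(F) = F - 2*F = -F)
B(y) = √(-5 + y) (B(y) = √(y - 5) = √(-5 + y))
l(b) = -3 (l(b) = -3 + (b - b)/4 = -3 + (¼)*0 = -3 + 0 = -3)
(B(-5)*S(51, -29) + l(W(-5)²)) - 19273 = (√(-5 - 5)*33 - 3) - 19273 = (√(-10)*33 - 3) - 19273 = ((I*√10)*33 - 3) - 19273 = (33*I*√10 - 3) - 19273 = (-3 + 33*I*√10) - 19273 = -19276 + 33*I*√10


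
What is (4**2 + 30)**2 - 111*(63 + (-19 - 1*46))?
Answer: 2338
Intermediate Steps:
(4**2 + 30)**2 - 111*(63 + (-19 - 1*46)) = (16 + 30)**2 - 111*(63 + (-19 - 46)) = 46**2 - 111*(63 - 65) = 2116 - 111*(-2) = 2116 - 1*(-222) = 2116 + 222 = 2338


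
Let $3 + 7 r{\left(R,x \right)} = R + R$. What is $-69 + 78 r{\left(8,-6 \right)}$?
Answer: $\frac{531}{7} \approx 75.857$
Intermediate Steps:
$r{\left(R,x \right)} = - \frac{3}{7} + \frac{2 R}{7}$ ($r{\left(R,x \right)} = - \frac{3}{7} + \frac{R + R}{7} = - \frac{3}{7} + \frac{2 R}{7}$)
$-69 + 78 r{\left(8,-6 \right)} = -69 + 78 \left(- \frac{3}{7} + \frac{2}{7} \cdot 8\right) = -69 + 78 \left(- \frac{3}{7} + \frac{16}{7}\right) = -69 + 78 \cdot \frac{13}{7} = -69 + \frac{1014}{7} = \frac{531}{7}$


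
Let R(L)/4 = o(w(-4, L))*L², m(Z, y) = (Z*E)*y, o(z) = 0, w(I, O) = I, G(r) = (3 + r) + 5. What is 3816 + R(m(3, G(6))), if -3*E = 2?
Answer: 3816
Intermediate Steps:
G(r) = 8 + r
E = -⅔ (E = -⅓*2 = -⅔ ≈ -0.66667)
m(Z, y) = -2*Z*y/3 (m(Z, y) = (Z*(-⅔))*y = (-2*Z/3)*y = -2*Z*y/3)
R(L) = 0 (R(L) = 4*(0*L²) = 4*0 = 0)
3816 + R(m(3, G(6))) = 3816 + 0 = 3816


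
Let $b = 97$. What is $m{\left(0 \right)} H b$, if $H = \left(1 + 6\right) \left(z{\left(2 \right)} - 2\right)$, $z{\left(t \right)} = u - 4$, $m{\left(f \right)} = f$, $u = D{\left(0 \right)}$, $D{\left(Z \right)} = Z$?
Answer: $0$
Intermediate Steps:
$u = 0$
$z{\left(t \right)} = -4$ ($z{\left(t \right)} = 0 - 4 = -4$)
$H = -42$ ($H = \left(1 + 6\right) \left(-4 - 2\right) = 7 \left(-6\right) = -42$)
$m{\left(0 \right)} H b = 0 \left(-42\right) 97 = 0 \cdot 97 = 0$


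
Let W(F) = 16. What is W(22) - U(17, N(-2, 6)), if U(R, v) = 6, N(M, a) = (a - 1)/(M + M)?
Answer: 10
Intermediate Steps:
N(M, a) = (-1 + a)/(2*M) (N(M, a) = (-1 + a)/((2*M)) = (-1 + a)*(1/(2*M)) = (-1 + a)/(2*M))
W(22) - U(17, N(-2, 6)) = 16 - 1*6 = 16 - 6 = 10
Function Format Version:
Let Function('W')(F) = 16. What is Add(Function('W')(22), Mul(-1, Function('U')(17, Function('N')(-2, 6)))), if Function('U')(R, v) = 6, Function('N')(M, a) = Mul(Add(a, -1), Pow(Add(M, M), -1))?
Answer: 10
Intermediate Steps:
Function('N')(M, a) = Mul(Rational(1, 2), Pow(M, -1), Add(-1, a)) (Function('N')(M, a) = Mul(Add(-1, a), Pow(Mul(2, M), -1)) = Mul(Add(-1, a), Mul(Rational(1, 2), Pow(M, -1))) = Mul(Rational(1, 2), Pow(M, -1), Add(-1, a)))
Add(Function('W')(22), Mul(-1, Function('U')(17, Function('N')(-2, 6)))) = Add(16, Mul(-1, 6)) = Add(16, -6) = 10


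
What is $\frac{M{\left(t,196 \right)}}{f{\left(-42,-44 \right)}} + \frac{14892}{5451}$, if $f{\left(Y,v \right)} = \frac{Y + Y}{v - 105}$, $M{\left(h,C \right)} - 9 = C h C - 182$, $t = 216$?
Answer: $\frac{2246457028615}{152628} \approx 1.4719 \cdot 10^{7}$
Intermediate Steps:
$M{\left(h,C \right)} = -173 + h C^{2}$ ($M{\left(h,C \right)} = 9 + \left(C h C - 182\right) = 9 + \left(h C^{2} - 182\right) = 9 + \left(-182 + h C^{2}\right) = -173 + h C^{2}$)
$f{\left(Y,v \right)} = \frac{2 Y}{-105 + v}$
$\frac{M{\left(t,196 \right)}}{f{\left(-42,-44 \right)}} + \frac{14892}{5451} = \frac{-173 + 216 \cdot 196^{2}}{2 \left(-42\right) \frac{1}{-105 - 44}} + \frac{14892}{5451} = \frac{-173 + 216 \cdot 38416}{2 \left(-42\right) \frac{1}{-149}} + 14892 \cdot \frac{1}{5451} = \frac{-173 + 8297856}{2 \left(-42\right) \left(- \frac{1}{149}\right)} + \frac{4964}{1817} = \frac{8297683}{\frac{84}{149}} + \frac{4964}{1817} = 8297683 \cdot \frac{149}{84} + \frac{4964}{1817} = \frac{1236354767}{84} + \frac{4964}{1817} = \frac{2246457028615}{152628}$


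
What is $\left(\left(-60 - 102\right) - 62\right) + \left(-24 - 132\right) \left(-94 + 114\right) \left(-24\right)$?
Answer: $74656$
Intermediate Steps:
$\left(\left(-60 - 102\right) - 62\right) + \left(-24 - 132\right) \left(-94 + 114\right) \left(-24\right) = \left(-162 - 62\right) + \left(-156\right) 20 \left(-24\right) = -224 - -74880 = -224 + 74880 = 74656$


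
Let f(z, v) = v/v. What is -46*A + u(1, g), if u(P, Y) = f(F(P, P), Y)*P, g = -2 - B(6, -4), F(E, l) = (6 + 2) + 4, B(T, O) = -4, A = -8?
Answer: 369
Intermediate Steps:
F(E, l) = 12 (F(E, l) = 8 + 4 = 12)
f(z, v) = 1
g = 2 (g = -2 - 1*(-4) = -2 + 4 = 2)
u(P, Y) = P (u(P, Y) = 1*P = P)
-46*A + u(1, g) = -46*(-8) + 1 = 368 + 1 = 369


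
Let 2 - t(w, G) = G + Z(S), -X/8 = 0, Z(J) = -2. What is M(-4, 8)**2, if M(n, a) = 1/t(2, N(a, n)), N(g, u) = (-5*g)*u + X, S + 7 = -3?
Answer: 1/24336 ≈ 4.1091e-5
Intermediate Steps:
S = -10 (S = -7 - 3 = -10)
X = 0 (X = -8*0 = 0)
N(g, u) = -5*g*u (N(g, u) = (-5*g)*u + 0 = -5*g*u + 0 = -5*g*u)
t(w, G) = 4 - G (t(w, G) = 2 - (G - 2) = 2 - (-2 + G) = 2 + (2 - G) = 4 - G)
M(n, a) = 1/(4 + 5*a*n) (M(n, a) = 1/(4 - (-5)*a*n) = 1/(4 + 5*a*n))
M(-4, 8)**2 = (1/(4 + 5*8*(-4)))**2 = (1/(4 - 160))**2 = (1/(-156))**2 = (-1/156)**2 = 1/24336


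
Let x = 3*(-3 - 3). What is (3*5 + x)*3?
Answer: -9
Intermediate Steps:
x = -18 (x = 3*(-6) = -18)
(3*5 + x)*3 = (3*5 - 18)*3 = (15 - 18)*3 = -3*3 = -9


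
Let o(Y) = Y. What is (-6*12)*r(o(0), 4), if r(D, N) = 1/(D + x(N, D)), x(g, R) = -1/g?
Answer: 288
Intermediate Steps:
r(D, N) = 1/(D - 1/N)
(-6*12)*r(o(0), 4) = (-6*12)*(4/(-1 + 0*4)) = -288/(-1 + 0) = -288/(-1) = -288*(-1) = -72*(-4) = 288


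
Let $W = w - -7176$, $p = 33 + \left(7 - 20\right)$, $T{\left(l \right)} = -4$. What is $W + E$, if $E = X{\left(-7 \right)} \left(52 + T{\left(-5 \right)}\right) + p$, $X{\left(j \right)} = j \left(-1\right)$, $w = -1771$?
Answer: $5761$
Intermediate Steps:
$X{\left(j \right)} = - j$
$p = 20$ ($p = 33 - 13 = 20$)
$W = 5405$ ($W = -1771 - -7176 = -1771 + 7176 = 5405$)
$E = 356$ ($E = \left(-1\right) \left(-7\right) \left(52 - 4\right) + 20 = 7 \cdot 48 + 20 = 336 + 20 = 356$)
$W + E = 5405 + 356 = 5761$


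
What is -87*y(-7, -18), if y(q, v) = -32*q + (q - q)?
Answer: -19488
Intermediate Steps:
y(q, v) = -32*q (y(q, v) = -32*q + 0 = -32*q)
-87*y(-7, -18) = -(-2784)*(-7) = -87*224 = -19488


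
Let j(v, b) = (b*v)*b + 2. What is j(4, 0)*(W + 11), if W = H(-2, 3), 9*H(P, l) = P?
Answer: 194/9 ≈ 21.556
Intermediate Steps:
H(P, l) = P/9
j(v, b) = 2 + v*b² (j(v, b) = v*b² + 2 = 2 + v*b²)
W = -2/9 (W = (⅑)*(-2) = -2/9 ≈ -0.22222)
j(4, 0)*(W + 11) = (2 + 4*0²)*(-2/9 + 11) = (2 + 4*0)*(97/9) = (2 + 0)*(97/9) = 2*(97/9) = 194/9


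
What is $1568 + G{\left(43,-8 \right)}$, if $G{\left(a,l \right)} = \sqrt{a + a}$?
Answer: $1568 + \sqrt{86} \approx 1577.3$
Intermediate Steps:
$G{\left(a,l \right)} = \sqrt{2} \sqrt{a}$ ($G{\left(a,l \right)} = \sqrt{2 a} = \sqrt{2} \sqrt{a}$)
$1568 + G{\left(43,-8 \right)} = 1568 + \sqrt{2} \sqrt{43} = 1568 + \sqrt{86}$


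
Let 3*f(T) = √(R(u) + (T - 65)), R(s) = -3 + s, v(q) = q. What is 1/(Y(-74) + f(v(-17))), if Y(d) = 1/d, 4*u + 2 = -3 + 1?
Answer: -666/470945 - 16428*I*√86/470945 ≈ -0.0014142 - 0.32349*I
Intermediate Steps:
u = -1 (u = -½ + (-3 + 1)/4 = -½ + (¼)*(-2) = -½ - ½ = -1)
f(T) = √(-69 + T)/3 (f(T) = √((-3 - 1) + (T - 65))/3 = √(-4 + (-65 + T))/3 = √(-69 + T)/3)
1/(Y(-74) + f(v(-17))) = 1/(1/(-74) + √(-69 - 17)/3) = 1/(-1/74 + √(-86)/3) = 1/(-1/74 + (I*√86)/3) = 1/(-1/74 + I*√86/3)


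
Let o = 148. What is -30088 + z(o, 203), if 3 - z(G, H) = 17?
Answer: -30102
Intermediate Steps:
z(G, H) = -14 (z(G, H) = 3 - 1*17 = 3 - 17 = -14)
-30088 + z(o, 203) = -30088 - 14 = -30102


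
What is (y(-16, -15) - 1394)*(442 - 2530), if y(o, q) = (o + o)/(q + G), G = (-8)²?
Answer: 142689744/49 ≈ 2.9120e+6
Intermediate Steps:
G = 64
y(o, q) = 2*o/(64 + q) (y(o, q) = (o + o)/(q + 64) = (2*o)/(64 + q) = 2*o/(64 + q))
(y(-16, -15) - 1394)*(442 - 2530) = (2*(-16)/(64 - 15) - 1394)*(442 - 2530) = (2*(-16)/49 - 1394)*(-2088) = (2*(-16)*(1/49) - 1394)*(-2088) = (-32/49 - 1394)*(-2088) = -68338/49*(-2088) = 142689744/49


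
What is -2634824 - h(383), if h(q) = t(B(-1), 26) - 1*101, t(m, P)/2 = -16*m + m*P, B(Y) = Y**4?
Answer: -2634743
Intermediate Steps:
t(m, P) = -32*m + 2*P*m (t(m, P) = 2*(-16*m + m*P) = 2*(-16*m + P*m) = -32*m + 2*P*m)
h(q) = -81 (h(q) = 2*(-1)**4*(-16 + 26) - 1*101 = 2*1*10 - 101 = 20 - 101 = -81)
-2634824 - h(383) = -2634824 - 1*(-81) = -2634824 + 81 = -2634743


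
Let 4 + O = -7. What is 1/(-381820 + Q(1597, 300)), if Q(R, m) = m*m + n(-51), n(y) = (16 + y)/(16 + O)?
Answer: -1/291827 ≈ -3.4267e-6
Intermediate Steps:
O = -11 (O = -4 - 7 = -11)
n(y) = 16/5 + y/5 (n(y) = (16 + y)/(16 - 11) = (16 + y)/5 = (16 + y)*(⅕) = 16/5 + y/5)
Q(R, m) = -7 + m² (Q(R, m) = m*m + (16/5 + (⅕)*(-51)) = m² + (16/5 - 51/5) = m² - 7 = -7 + m²)
1/(-381820 + Q(1597, 300)) = 1/(-381820 + (-7 + 300²)) = 1/(-381820 + (-7 + 90000)) = 1/(-381820 + 89993) = 1/(-291827) = -1/291827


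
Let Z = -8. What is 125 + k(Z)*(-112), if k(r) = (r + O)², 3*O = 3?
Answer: -5363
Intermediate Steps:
O = 1 (O = (⅓)*3 = 1)
k(r) = (1 + r)² (k(r) = (r + 1)² = (1 + r)²)
125 + k(Z)*(-112) = 125 + (1 - 8)²*(-112) = 125 + (-7)²*(-112) = 125 + 49*(-112) = 125 - 5488 = -5363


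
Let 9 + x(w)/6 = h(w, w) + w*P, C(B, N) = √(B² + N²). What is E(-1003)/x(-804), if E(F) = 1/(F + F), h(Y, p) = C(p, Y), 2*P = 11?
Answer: 1477/73583807148 + 67*√2/18395951787 ≈ 2.5223e-8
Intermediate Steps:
P = 11/2 (P = (½)*11 = 11/2 ≈ 5.5000)
h(Y, p) = √(Y² + p²) (h(Y, p) = √(p² + Y²) = √(Y² + p²))
E(F) = 1/(2*F)
x(w) = -54 + 33*w + 6*√2*√(w²) (x(w) = -54 + 6*(√(w² + w²) + w*(11/2)) = -54 + 6*(√(2*w²) + 11*w/2) = -54 + 6*(√2*√(w²) + 11*w/2) = -54 + 6*(11*w/2 + √2*√(w²)) = -54 + (33*w + 6*√2*√(w²)) = -54 + 33*w + 6*√2*√(w²))
E(-1003)/x(-804) = ((½)/(-1003))/(-54 + 33*(-804) + 6*√2*√((-804)²)) = ((½)*(-1/1003))/(-54 - 26532 + 6*√2*√646416) = -1/(2006*(-54 - 26532 + 6*√2*804)) = -1/(2006*(-54 - 26532 + 4824*√2)) = -1/(2006*(-26586 + 4824*√2))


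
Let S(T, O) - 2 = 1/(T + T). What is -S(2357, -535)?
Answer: -9429/4714 ≈ -2.0002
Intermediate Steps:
S(T, O) = 2 + 1/(2*T) (S(T, O) = 2 + 1/(T + T) = 2 + 1/(2*T))
-S(2357, -535) = -(2 + (½)/2357) = -(2 + (½)*(1/2357)) = -(2 + 1/4714) = -1*9429/4714 = -9429/4714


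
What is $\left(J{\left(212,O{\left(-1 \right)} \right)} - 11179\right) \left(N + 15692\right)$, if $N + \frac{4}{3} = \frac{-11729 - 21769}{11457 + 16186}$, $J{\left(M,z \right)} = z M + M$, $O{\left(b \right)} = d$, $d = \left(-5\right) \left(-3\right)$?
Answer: $- \frac{10131749815174}{82929} \approx -1.2217 \cdot 10^{8}$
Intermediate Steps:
$d = 15$
$O{\left(b \right)} = 15$
$J{\left(M,z \right)} = M + M z$ ($J{\left(M,z \right)} = M z + M = M + M z$)
$N = - \frac{211066}{82929}$ ($N = - \frac{4}{3} + \frac{-11729 - 21769}{11457 + 16186} = - \frac{4}{3} - \frac{33498}{27643} = - \frac{211066}{82929} \approx -2.5451$)
$\left(J{\left(212,O{\left(-1 \right)} \right)} - 11179\right) \left(N + 15692\right) = \left(212 \left(1 + 15\right) - 11179\right) \left(- \frac{211066}{82929} + 15692\right) = \left(212 \cdot 16 - 11179\right) \frac{1301110802}{82929} = \left(3392 - 11179\right) \frac{1301110802}{82929} = \left(-7787\right) \frac{1301110802}{82929} = - \frac{10131749815174}{82929}$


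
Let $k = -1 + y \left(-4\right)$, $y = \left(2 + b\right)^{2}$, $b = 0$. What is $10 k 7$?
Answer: $-1190$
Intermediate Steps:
$y = 4$ ($y = \left(2 + 0\right)^{2} = 2^{2} = 4$)
$k = -17$ ($k = -1 + 4 \left(-4\right) = -1 - 16 = -17$)
$10 k 7 = 10 \left(-17\right) 7 = \left(-170\right) 7 = -1190$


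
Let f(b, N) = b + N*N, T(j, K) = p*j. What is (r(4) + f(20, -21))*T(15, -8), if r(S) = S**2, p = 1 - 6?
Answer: -35775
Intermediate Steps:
p = -5
T(j, K) = -5*j
f(b, N) = b + N**2
(r(4) + f(20, -21))*T(15, -8) = (4**2 + (20 + (-21)**2))*(-5*15) = (16 + (20 + 441))*(-75) = (16 + 461)*(-75) = 477*(-75) = -35775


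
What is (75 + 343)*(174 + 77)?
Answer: 104918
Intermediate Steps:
(75 + 343)*(174 + 77) = 418*251 = 104918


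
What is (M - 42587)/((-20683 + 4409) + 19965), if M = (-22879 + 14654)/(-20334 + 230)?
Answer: -122308689/10600552 ≈ -11.538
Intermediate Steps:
M = 1175/2872 (M = -8225/(-20104) = -8225*(-1/20104) = 1175/2872 ≈ 0.40912)
(M - 42587)/((-20683 + 4409) + 19965) = (1175/2872 - 42587)/((-20683 + 4409) + 19965) = -122308689/(2872*(-16274 + 19965)) = -122308689/2872/3691 = -122308689/2872*1/3691 = -122308689/10600552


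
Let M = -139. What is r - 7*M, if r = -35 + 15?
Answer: 953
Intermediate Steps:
r = -20
r - 7*M = -20 - 7*(-139) = -20 + 973 = 953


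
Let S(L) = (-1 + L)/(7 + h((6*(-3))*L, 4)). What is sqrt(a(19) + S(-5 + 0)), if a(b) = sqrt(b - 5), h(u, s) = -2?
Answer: sqrt(-30 + 25*sqrt(14))/5 ≈ 1.5943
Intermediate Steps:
a(b) = sqrt(-5 + b)
S(L) = -1/5 + L/5 (S(L) = (-1 + L)/(7 - 2) = (-1 + L)/5 = (-1 + L)*(1/5) = -1/5 + L/5)
sqrt(a(19) + S(-5 + 0)) = sqrt(sqrt(-5 + 19) + (-1/5 + (-5 + 0)/5)) = sqrt(sqrt(14) + (-1/5 + (1/5)*(-5))) = sqrt(sqrt(14) + (-1/5 - 1)) = sqrt(sqrt(14) - 6/5) = sqrt(-6/5 + sqrt(14))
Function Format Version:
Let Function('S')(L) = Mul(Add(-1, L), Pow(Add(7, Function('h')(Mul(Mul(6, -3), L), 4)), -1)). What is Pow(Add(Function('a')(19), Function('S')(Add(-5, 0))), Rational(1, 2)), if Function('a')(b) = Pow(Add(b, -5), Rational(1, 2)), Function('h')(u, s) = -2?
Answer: Mul(Rational(1, 5), Pow(Add(-30, Mul(25, Pow(14, Rational(1, 2)))), Rational(1, 2))) ≈ 1.5943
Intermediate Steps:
Function('a')(b) = Pow(Add(-5, b), Rational(1, 2))
Function('S')(L) = Add(Rational(-1, 5), Mul(Rational(1, 5), L)) (Function('S')(L) = Mul(Add(-1, L), Pow(Add(7, -2), -1)) = Mul(Add(-1, L), Pow(5, -1)) = Mul(Add(-1, L), Rational(1, 5)) = Add(Rational(-1, 5), Mul(Rational(1, 5), L)))
Pow(Add(Function('a')(19), Function('S')(Add(-5, 0))), Rational(1, 2)) = Pow(Add(Pow(Add(-5, 19), Rational(1, 2)), Add(Rational(-1, 5), Mul(Rational(1, 5), Add(-5, 0)))), Rational(1, 2)) = Pow(Add(Pow(14, Rational(1, 2)), Add(Rational(-1, 5), Mul(Rational(1, 5), -5))), Rational(1, 2)) = Pow(Add(Pow(14, Rational(1, 2)), Add(Rational(-1, 5), -1)), Rational(1, 2)) = Pow(Add(Pow(14, Rational(1, 2)), Rational(-6, 5)), Rational(1, 2)) = Pow(Add(Rational(-6, 5), Pow(14, Rational(1, 2))), Rational(1, 2))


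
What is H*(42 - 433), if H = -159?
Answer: 62169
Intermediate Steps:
H*(42 - 433) = -159*(42 - 433) = -159*(-391) = 62169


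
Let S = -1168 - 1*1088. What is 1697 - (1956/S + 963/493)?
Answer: 157184063/92684 ≈ 1695.9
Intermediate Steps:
S = -2256 (S = -1168 - 1088 = -2256)
1697 - (1956/S + 963/493) = 1697 - (1956/(-2256) + 963/493) = 1697 - (1956*(-1/2256) + 963*(1/493)) = 1697 - (-163/188 + 963/493) = 1697 - 1*100685/92684 = 1697 - 100685/92684 = 157184063/92684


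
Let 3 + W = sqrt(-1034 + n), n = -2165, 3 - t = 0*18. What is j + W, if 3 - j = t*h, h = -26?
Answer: 78 + I*sqrt(3199) ≈ 78.0 + 56.56*I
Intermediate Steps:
t = 3 (t = 3 - 0*18 = 3 - 1*0 = 3 + 0 = 3)
j = 81 (j = 3 - 3*(-26) = 3 - 1*(-78) = 3 + 78 = 81)
W = -3 + I*sqrt(3199) (W = -3 + sqrt(-1034 - 2165) = -3 + sqrt(-3199) = -3 + I*sqrt(3199) ≈ -3.0 + 56.56*I)
j + W = 81 + (-3 + I*sqrt(3199)) = 78 + I*sqrt(3199)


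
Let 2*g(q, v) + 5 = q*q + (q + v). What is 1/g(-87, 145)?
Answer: 1/3811 ≈ 0.00026240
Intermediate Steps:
g(q, v) = -5/2 + q/2 + v/2 + q²/2 (g(q, v) = -5/2 + (q*q + (q + v))/2 = -5/2 + (q² + (q + v))/2 = -5/2 + (q + v + q²)/2 = -5/2 + (q/2 + v/2 + q²/2) = -5/2 + q/2 + v/2 + q²/2)
1/g(-87, 145) = 1/(-5/2 + (½)*(-87) + (½)*145 + (½)*(-87)²) = 1/(-5/2 - 87/2 + 145/2 + (½)*7569) = 1/(-5/2 - 87/2 + 145/2 + 7569/2) = 1/3811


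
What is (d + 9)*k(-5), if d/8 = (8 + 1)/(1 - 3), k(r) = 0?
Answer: 0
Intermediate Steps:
d = -36 (d = 8*((8 + 1)/(1 - 3)) = 8*(9/(-2)) = 8*(9*(-1/2)) = 8*(-9/2) = -36)
(d + 9)*k(-5) = (-36 + 9)*0 = -27*0 = 0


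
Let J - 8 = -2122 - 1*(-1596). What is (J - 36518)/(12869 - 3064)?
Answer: -37036/9805 ≈ -3.7773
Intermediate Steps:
J = -518 (J = 8 + (-2122 - 1*(-1596)) = 8 + (-2122 + 1596) = 8 - 526 = -518)
(J - 36518)/(12869 - 3064) = (-518 - 36518)/(12869 - 3064) = -37036/9805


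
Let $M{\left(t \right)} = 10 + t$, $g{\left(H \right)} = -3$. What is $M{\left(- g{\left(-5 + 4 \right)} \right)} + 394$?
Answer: $407$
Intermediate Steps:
$M{\left(- g{\left(-5 + 4 \right)} \right)} + 394 = \left(10 - -3\right) + 394 = \left(10 + 3\right) + 394 = 13 + 394 = 407$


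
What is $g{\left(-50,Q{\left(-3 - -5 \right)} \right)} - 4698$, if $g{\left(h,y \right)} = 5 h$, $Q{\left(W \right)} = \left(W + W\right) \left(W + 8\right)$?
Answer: $-4948$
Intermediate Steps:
$Q{\left(W \right)} = 2 W \left(8 + W\right)$
$g{\left(-50,Q{\left(-3 - -5 \right)} \right)} - 4698 = 5 \left(-50\right) - 4698 = -250 - 4698 = -4948$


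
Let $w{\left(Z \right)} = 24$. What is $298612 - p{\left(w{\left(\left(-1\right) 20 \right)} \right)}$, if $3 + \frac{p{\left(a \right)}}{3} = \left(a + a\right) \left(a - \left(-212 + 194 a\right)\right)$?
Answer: $935101$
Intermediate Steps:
$p{\left(a \right)} = -9 + 6 a \left(212 - 193 a\right)$ ($p{\left(a \right)} = -9 + 3 \left(a + a\right) \left(a - \left(-212 + 194 a\right)\right) = -9 + 3 \cdot 2 a \left(a - \left(-212 + 194 a\right)\right) = -9 + 3 \cdot 2 a \left(212 - 193 a\right) = -9 + 6 a \left(212 - 193 a\right)$)
$298612 - p{\left(w{\left(\left(-1\right) 20 \right)} \right)} = 298612 - \left(-9 - 1158 \cdot 24^{2} + 1272 \cdot 24\right) = 298612 - \left(-9 - 667008 + 30528\right) = 298612 - -636489 = 298612 + 636489 = 935101$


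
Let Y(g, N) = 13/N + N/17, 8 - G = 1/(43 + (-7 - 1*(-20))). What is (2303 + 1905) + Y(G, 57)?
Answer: 4081022/969 ≈ 4211.6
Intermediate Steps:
G = 447/56 (G = 8 - 1/(43 + (-7 - 1*(-20))) = 8 - 1/(43 + (-7 + 20)) = 8 - 1/(43 + 13) = 8 - 1/56 = 447/56 ≈ 7.9821)
Y(g, N) = 13/N + N/17 (Y(g, N) = 13/N + N*(1/17) = 13/N + N/17)
(2303 + 1905) + Y(G, 57) = (2303 + 1905) + (13/57 + (1/17)*57) = 4208 + (13*(1/57) + 57/17) = 4208 + (13/57 + 57/17) = 4208 + 3470/969 = 4081022/969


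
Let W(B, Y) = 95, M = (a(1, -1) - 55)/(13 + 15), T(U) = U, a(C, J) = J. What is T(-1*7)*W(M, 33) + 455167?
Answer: 454502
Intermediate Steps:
M = -2 (M = (-1 - 55)/(13 + 15) = -56/28 = -56*1/28 = -2)
T(-1*7)*W(M, 33) + 455167 = -1*7*95 + 455167 = -7*95 + 455167 = -665 + 455167 = 454502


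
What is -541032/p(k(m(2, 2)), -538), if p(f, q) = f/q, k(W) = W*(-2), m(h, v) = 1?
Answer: -145537608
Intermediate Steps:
k(W) = -2*W
-541032/p(k(m(2, 2)), -538) = -541032/(-2*1/(-538)) = -541032/((-2*(-1/538))) = -541032/1/269 = -541032*269 = -145537608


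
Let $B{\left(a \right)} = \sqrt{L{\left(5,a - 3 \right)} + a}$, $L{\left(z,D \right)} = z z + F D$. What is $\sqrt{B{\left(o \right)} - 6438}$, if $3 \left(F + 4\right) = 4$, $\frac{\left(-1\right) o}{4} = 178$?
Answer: $\frac{\sqrt{-57942 + 3 \sqrt{10977}}}{3} \approx 80.019 i$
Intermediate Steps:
$o = -712$ ($o = \left(-4\right) 178 = -712$)
$F = - \frac{8}{3}$ ($F = -4 + \frac{1}{3} \cdot 4 = -4 + \frac{4}{3} = - \frac{8}{3} \approx -2.6667$)
$L{\left(z,D \right)} = z^{2} - \frac{8 D}{3}$ ($L{\left(z,D \right)} = z z - \frac{8 D}{3} = z^{2} - \frac{8 D}{3}$)
$B{\left(a \right)} = \sqrt{33 - \frac{5 a}{3}}$ ($B{\left(a \right)} = \sqrt{\left(5^{2} - \frac{8 \left(a - 3\right)}{3}\right) + a} = \sqrt{\left(25 - \frac{8 \left(-3 + a\right)}{3}\right) + a} = \sqrt{\left(25 - \left(-8 + \frac{8 a}{3}\right)\right) + a} = \sqrt{\left(33 - \frac{8 a}{3}\right) + a} = \sqrt{33 - \frac{5 a}{3}}$)
$\sqrt{B{\left(o \right)} - 6438} = \sqrt{\frac{\sqrt{297 - -10680}}{3} - 6438} = \sqrt{\frac{\sqrt{297 + 10680}}{3} - 6438} = \sqrt{\frac{\sqrt{10977}}{3} - 6438} = \sqrt{-6438 + \frac{\sqrt{10977}}{3}}$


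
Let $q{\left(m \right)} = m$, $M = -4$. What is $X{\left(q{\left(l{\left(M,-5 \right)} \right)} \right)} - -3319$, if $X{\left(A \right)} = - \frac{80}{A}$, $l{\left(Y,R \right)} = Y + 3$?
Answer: $3399$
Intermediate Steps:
$l{\left(Y,R \right)} = 3 + Y$
$X{\left(q{\left(l{\left(M,-5 \right)} \right)} \right)} - -3319 = - \frac{80}{3 - 4} - -3319 = - \frac{80}{-1} + 3319 = \left(-80\right) \left(-1\right) + 3319 = 80 + 3319 = 3399$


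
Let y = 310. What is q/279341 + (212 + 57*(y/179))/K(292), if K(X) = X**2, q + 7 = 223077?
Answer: 1710043916829/2131686926648 ≈ 0.80220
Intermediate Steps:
q = 223070 (q = -7 + 223077 = 223070)
q/279341 + (212 + 57*(y/179))/K(292) = 223070/279341 + (212 + 57*(310/179))/(292**2) = 223070*(1/279341) + (212 + 57*(310*(1/179)))/85264 = 223070/279341 + (212 + 57*(310/179))*(1/85264) = 223070/279341 + (212 + 17670/179)*(1/85264) = 223070/279341 + (55618/179)*(1/85264) = 223070/279341 + 27809/7631128 = 1710043916829/2131686926648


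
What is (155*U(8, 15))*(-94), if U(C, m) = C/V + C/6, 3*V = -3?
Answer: 291400/3 ≈ 97133.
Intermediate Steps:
V = -1 (V = (1/3)*(-3) = -1)
U(C, m) = -5*C/6 (U(C, m) = C/(-1) + C/6 = C*(-1) + C*(1/6) = -C + C/6 = -5*C/6)
(155*U(8, 15))*(-94) = (155*(-5/6*8))*(-94) = (155*(-20/3))*(-94) = -3100/3*(-94) = 291400/3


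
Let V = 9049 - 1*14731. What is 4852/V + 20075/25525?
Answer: -195623/2900661 ≈ -0.067441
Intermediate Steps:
V = -5682 (V = 9049 - 14731 = -5682)
4852/V + 20075/25525 = 4852/(-5682) + 20075/25525 = 4852*(-1/5682) + 20075*(1/25525) = -2426/2841 + 803/1021 = -195623/2900661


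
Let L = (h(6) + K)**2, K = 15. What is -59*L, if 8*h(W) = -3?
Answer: -807651/64 ≈ -12620.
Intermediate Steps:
h(W) = -3/8 (h(W) = (1/8)*(-3) = -3/8)
L = 13689/64 (L = (-3/8 + 15)**2 = (117/8)**2 = 13689/64 ≈ 213.89)
-59*L = -59*13689/64 = -807651/64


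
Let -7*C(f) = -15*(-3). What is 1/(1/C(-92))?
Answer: -45/7 ≈ -6.4286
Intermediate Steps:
C(f) = -45/7 (C(f) = -(-15)*(-3)/7 = -1/7*45 = -45/7)
1/(1/C(-92)) = 1/(1/(-45/7)) = 1/(-7/45) = -45/7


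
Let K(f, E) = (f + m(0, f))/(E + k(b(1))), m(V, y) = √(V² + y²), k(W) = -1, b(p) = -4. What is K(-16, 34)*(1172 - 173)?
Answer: 0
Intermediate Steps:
K(f, E) = (f + √(f²))/(-1 + E) (K(f, E) = (f + √(0² + f²))/(E - 1) = (f + √(0 + f²))/(-1 + E) = (f + √(f²))/(-1 + E))
K(-16, 34)*(1172 - 173) = ((-16 + √((-16)²))/(-1 + 34))*(1172 - 173) = ((-16 + √256)/33)*999 = ((-16 + 16)/33)*999 = ((1/33)*0)*999 = 0*999 = 0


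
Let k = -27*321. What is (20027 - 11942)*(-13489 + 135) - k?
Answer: -107958423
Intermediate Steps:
k = -8667
(20027 - 11942)*(-13489 + 135) - k = (20027 - 11942)*(-13489 + 135) - 1*(-8667) = 8085*(-13354) + 8667 = -107967090 + 8667 = -107958423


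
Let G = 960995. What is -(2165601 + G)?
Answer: -3126596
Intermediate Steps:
-(2165601 + G) = -(2165601 + 960995) = -1*3126596 = -3126596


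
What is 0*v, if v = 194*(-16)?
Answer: 0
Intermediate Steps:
v = -3104
0*v = 0*(-3104) = 0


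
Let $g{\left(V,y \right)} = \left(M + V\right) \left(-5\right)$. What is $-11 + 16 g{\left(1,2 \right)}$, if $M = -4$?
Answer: $229$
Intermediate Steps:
$g{\left(V,y \right)} = 20 - 5 V$ ($g{\left(V,y \right)} = \left(-4 + V\right) \left(-5\right) = 20 - 5 V$)
$-11 + 16 g{\left(1,2 \right)} = -11 + 16 \left(20 - 5\right) = -11 + 16 \cdot 15 = -11 + 240 = 229$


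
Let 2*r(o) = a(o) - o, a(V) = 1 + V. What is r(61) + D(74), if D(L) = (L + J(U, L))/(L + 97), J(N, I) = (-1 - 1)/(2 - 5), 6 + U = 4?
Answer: 961/1026 ≈ 0.93665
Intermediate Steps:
U = -2 (U = -6 + 4 = -2)
J(N, I) = ⅔ (J(N, I) = -2/(-3) = -2*(-⅓) = ⅔)
r(o) = ½ (r(o) = ((1 + o) - o)/2 = (½)*1 = ½)
D(L) = (⅔ + L)/(97 + L) (D(L) = (L + ⅔)/(L + 97) = (⅔ + L)/(97 + L))
r(61) + D(74) = ½ + (⅔ + 74)/(97 + 74) = ½ + (224/3)/171 = ½ + (1/171)*(224/3) = ½ + 224/513 = 961/1026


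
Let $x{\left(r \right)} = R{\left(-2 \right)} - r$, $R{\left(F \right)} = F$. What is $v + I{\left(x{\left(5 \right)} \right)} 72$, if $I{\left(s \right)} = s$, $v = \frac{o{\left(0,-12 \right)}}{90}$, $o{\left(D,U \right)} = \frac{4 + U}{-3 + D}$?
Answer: $- \frac{68036}{135} \approx -503.97$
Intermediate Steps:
$o{\left(D,U \right)} = \frac{4 + U}{-3 + D}$
$v = \frac{4}{135}$ ($v = \frac{\frac{1}{-3 + 0} \left(4 - 12\right)}{90} = \frac{1}{-3} \left(-8\right) \frac{1}{90} = \left(- \frac{1}{3}\right) \left(-8\right) \frac{1}{90} = \frac{8}{3} \cdot \frac{1}{90} = \frac{4}{135} \approx 0.02963$)
$x{\left(r \right)} = -2 - r$
$v + I{\left(x{\left(5 \right)} \right)} 72 = \frac{4}{135} + \left(-2 - 5\right) 72 = \frac{4}{135} - 504 = - \frac{68036}{135}$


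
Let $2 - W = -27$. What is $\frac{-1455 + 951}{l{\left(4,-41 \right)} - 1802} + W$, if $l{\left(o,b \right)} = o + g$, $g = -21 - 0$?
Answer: $\frac{53255}{1819} \approx 29.277$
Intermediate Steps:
$g = -21$ ($g = -21 + 0 = -21$)
$l{\left(o,b \right)} = -21 + o$ ($l{\left(o,b \right)} = o - 21 = -21 + o$)
$W = 29$ ($W = 2 - -27 = 2 + 27 = 29$)
$\frac{-1455 + 951}{l{\left(4,-41 \right)} - 1802} + W = \frac{-1455 + 951}{\left(-21 + 4\right) - 1802} + 29 = - \frac{504}{-17 - 1802} + 29 = - \frac{504}{-1819} + 29 = \left(-504\right) \left(- \frac{1}{1819}\right) + 29 = \frac{504}{1819} + 29 = \frac{53255}{1819}$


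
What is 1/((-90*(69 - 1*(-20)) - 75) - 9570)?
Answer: -1/17655 ≈ -5.6641e-5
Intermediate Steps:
1/((-90*(69 - 1*(-20)) - 75) - 9570) = 1/((-90*(69 + 20) - 75) - 9570) = 1/((-90*89 - 75) - 9570) = 1/((-8010 - 75) - 9570) = 1/(-8085 - 9570) = 1/(-17655) = -1/17655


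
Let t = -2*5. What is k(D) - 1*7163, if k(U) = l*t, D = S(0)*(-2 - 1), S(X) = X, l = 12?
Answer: -7283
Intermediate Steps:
t = -10
D = 0 (D = 0*(-2 - 1) = 0*(-3) = 0)
k(U) = -120 (k(U) = 12*(-10) = -120)
k(D) - 1*7163 = -120 - 1*7163 = -120 - 7163 = -7283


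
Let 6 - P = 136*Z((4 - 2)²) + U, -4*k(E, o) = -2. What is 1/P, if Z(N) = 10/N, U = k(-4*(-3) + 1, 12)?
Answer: -2/669 ≈ -0.0029895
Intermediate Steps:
k(E, o) = ½ (k(E, o) = -¼*(-2) = ½)
U = ½ ≈ 0.50000
P = -669/2 (P = 6 - (136*(10/((4 - 2)²)) + ½) = 6 - (136*(10/(2²)) + ½) = 6 - (136*(10/4) + ½) = 6 - (136*(10*(¼)) + ½) = 6 - (136*(5/2) + ½) = 6 - (340 + ½) = 6 - 1*681/2 = 6 - 681/2 = -669/2 ≈ -334.50)
1/P = 1/(-669/2) = -2/669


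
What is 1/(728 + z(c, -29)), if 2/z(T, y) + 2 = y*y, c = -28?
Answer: 839/610794 ≈ 0.0013736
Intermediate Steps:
z(T, y) = 2/(-2 + y²) (z(T, y) = 2/(-2 + y*y) = 2/(-2 + y²))
1/(728 + z(c, -29)) = 1/(728 + 2/(-2 + (-29)²)) = 1/(728 + 2/(-2 + 841)) = 1/(728 + 2/839) = 1/(610794/839) = 839/610794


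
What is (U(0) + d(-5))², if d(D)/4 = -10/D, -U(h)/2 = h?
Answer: 64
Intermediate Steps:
U(h) = -2*h
d(D) = -40/D (d(D) = 4*(-10/D) = -40/D)
(U(0) + d(-5))² = (-2*0 - 40/(-5))² = (0 - 40*(-⅕))² = (0 + 8)² = 8² = 64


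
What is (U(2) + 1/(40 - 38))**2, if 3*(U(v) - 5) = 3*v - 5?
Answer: 1225/36 ≈ 34.028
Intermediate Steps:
U(v) = 10/3 + v (U(v) = 5 + (3*v - 5)/3 = 5 + (-5 + 3*v)/3 = 5 + (-5/3 + v) = 10/3 + v)
(U(2) + 1/(40 - 38))**2 = ((10/3 + 2) + 1/(40 - 38))**2 = (16/3 + 1/2)**2 = (35/6)**2 = 1225/36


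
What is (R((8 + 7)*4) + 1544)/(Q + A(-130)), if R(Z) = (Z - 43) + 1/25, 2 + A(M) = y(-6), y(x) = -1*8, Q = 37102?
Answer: 19513/463650 ≈ 0.042086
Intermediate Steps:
y(x) = -8
A(M) = -10 (A(M) = -2 - 8 = -10)
R(Z) = -1074/25 + Z (R(Z) = (-43 + Z) + 1/25 = -1074/25 + Z)
(R((8 + 7)*4) + 1544)/(Q + A(-130)) = ((-1074/25 + (8 + 7)*4) + 1544)/(37102 - 10) = ((-1074/25 + 15*4) + 1544)/37092 = ((-1074/25 + 60) + 1544)*(1/37092) = (426/25 + 1544)*(1/37092) = (39026/25)*(1/37092) = 19513/463650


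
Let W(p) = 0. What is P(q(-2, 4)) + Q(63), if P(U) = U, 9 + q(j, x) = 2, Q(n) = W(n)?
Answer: -7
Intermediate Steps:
Q(n) = 0
q(j, x) = -7 (q(j, x) = -9 + 2 = -7)
P(q(-2, 4)) + Q(63) = -7 + 0 = -7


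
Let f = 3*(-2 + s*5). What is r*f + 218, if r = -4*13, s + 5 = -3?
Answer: 6770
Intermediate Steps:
s = -8 (s = -5 - 3 = -8)
r = -52
f = -126 (f = 3*(-2 - 8*5) = 3*(-2 - 40) = 3*(-42) = -126)
r*f + 218 = -52*(-126) + 218 = 6552 + 218 = 6770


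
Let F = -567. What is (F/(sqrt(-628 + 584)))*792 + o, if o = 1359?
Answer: 1359 + 20412*I*sqrt(11) ≈ 1359.0 + 67699.0*I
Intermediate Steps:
(F/(sqrt(-628 + 584)))*792 + o = -567/sqrt(-628 + 584)*792 + 1359 = -567*(-I*sqrt(11)/22)*792 + 1359 = -(-567)*I*sqrt(11)/22*792 + 1359 = (567*I*sqrt(11)/22)*792 + 1359 = 20412*I*sqrt(11) + 1359 = 1359 + 20412*I*sqrt(11)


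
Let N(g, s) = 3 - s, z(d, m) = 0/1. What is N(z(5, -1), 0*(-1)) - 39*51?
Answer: -1986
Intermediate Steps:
z(d, m) = 0 (z(d, m) = 0*1 = 0)
N(z(5, -1), 0*(-1)) - 39*51 = (3 - 0*(-1)) - 39*51 = (3 - 1*0) - 1989 = (3 + 0) - 1989 = 3 - 1989 = -1986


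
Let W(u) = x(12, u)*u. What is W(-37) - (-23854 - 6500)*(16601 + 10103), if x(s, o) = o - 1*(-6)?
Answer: 810574363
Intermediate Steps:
x(s, o) = 6 + o (x(s, o) = o + 6 = 6 + o)
W(u) = u*(6 + u) (W(u) = (6 + u)*u = u*(6 + u))
W(-37) - (-23854 - 6500)*(16601 + 10103) = -37*(6 - 37) - (-23854 - 6500)*(16601 + 10103) = -37*(-31) - (-30354)*26704 = 1147 - 1*(-810573216) = 1147 + 810573216 = 810574363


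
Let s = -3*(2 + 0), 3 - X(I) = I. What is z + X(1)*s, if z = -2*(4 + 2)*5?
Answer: -72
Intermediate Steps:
X(I) = 3 - I
s = -6 (s = -3*2 = -6)
z = -60 (z = -2*6*5 = -12*5 = -60)
z + X(1)*s = -60 + (3 - 1*1)*(-6) = -60 + (3 - 1)*(-6) = -60 + 2*(-6) = -60 - 12 = -72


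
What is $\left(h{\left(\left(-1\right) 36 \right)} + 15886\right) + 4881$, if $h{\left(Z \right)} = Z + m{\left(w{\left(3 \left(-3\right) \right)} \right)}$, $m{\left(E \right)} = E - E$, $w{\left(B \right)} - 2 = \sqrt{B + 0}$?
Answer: $20731$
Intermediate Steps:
$w{\left(B \right)} = 2 + \sqrt{B}$ ($w{\left(B \right)} = 2 + \sqrt{B + 0} = 2 + \sqrt{B}$)
$m{\left(E \right)} = 0$
$h{\left(Z \right)} = Z$ ($h{\left(Z \right)} = Z + 0 = Z$)
$\left(h{\left(\left(-1\right) 36 \right)} + 15886\right) + 4881 = \left(\left(-1\right) 36 + 15886\right) + 4881 = \left(-36 + 15886\right) + 4881 = 15850 + 4881 = 20731$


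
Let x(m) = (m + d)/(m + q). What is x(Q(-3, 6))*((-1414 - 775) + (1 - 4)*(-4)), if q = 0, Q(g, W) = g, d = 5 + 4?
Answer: 4354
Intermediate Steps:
d = 9
x(m) = (9 + m)/m (x(m) = (m + 9)/(m + 0) = (9 + m)/m)
x(Q(-3, 6))*((-1414 - 775) + (1 - 4)*(-4)) = ((9 - 3)/(-3))*((-1414 - 775) + (1 - 4)*(-4)) = (-1/3*6)*(-2189 - 3*(-4)) = -2*(-2189 + 12) = -2*(-2177) = 4354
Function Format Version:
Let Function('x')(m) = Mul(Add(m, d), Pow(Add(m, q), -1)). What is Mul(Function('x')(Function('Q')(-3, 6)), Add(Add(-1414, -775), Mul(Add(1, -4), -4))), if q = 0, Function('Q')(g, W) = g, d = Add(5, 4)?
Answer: 4354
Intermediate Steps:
d = 9
Function('x')(m) = Mul(Pow(m, -1), Add(9, m)) (Function('x')(m) = Mul(Add(m, 9), Pow(Add(m, 0), -1)) = Mul(Add(9, m), Pow(m, -1)) = Mul(Pow(m, -1), Add(9, m)))
Mul(Function('x')(Function('Q')(-3, 6)), Add(Add(-1414, -775), Mul(Add(1, -4), -4))) = Mul(Mul(Pow(-3, -1), Add(9, -3)), Add(Add(-1414, -775), Mul(Add(1, -4), -4))) = Mul(Mul(Rational(-1, 3), 6), Add(-2189, Mul(-3, -4))) = Mul(-2, Add(-2189, 12)) = Mul(-2, -2177) = 4354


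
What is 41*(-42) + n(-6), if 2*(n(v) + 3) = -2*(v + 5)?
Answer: -1724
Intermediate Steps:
n(v) = -8 - v (n(v) = -3 + (-2*(v + 5))/2 = -3 + (-2*(5 + v))/2 = -3 + (-10 - 2*v)/2 = -3 + (-5 - v) = -8 - v)
41*(-42) + n(-6) = 41*(-42) + (-8 - 1*(-6)) = -1722 + (-8 + 6) = -1722 - 2 = -1724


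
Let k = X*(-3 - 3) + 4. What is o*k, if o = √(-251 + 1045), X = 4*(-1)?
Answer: 28*√794 ≈ 788.98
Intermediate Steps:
X = -4
o = √794 ≈ 28.178
k = 28 (k = -4*(-3 - 3) + 4 = -4*(-6) + 4 = 24 + 4 = 28)
o*k = √794*28 = 28*√794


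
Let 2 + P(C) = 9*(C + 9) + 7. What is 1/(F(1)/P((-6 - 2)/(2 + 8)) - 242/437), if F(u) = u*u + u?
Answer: -86089/45489 ≈ -1.8925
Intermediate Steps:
F(u) = u + u² (F(u) = u² + u = u + u²)
P(C) = 86 + 9*C (P(C) = -2 + (9*(C + 9) + 7) = -2 + (9*(9 + C) + 7) = -2 + ((81 + 9*C) + 7) = -2 + (88 + 9*C) = 86 + 9*C)
1/(F(1)/P((-6 - 2)/(2 + 8)) - 242/437) = 1/((1*(1 + 1))/(86 + 9*((-6 - 2)/(2 + 8))) - 242/437) = 1/((1*2)/(86 + 9*(-8/10)) - 242*1/437) = 1/(2/(86 + 9*(-8*⅒)) - 242/437) = 1/(2/(86 + 9*(-⅘)) - 242/437) = 1/(2/(86 - 36/5) - 242/437) = 1/(2/(394/5) - 242/437) = 1/(2*(5/394) - 242/437) = 1/(5/197 - 242/437) = 1/(-45489/86089) = -86089/45489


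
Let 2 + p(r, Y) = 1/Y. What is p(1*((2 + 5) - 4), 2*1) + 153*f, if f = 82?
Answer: 25089/2 ≈ 12545.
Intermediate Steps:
p(r, Y) = -2 + 1/Y
p(1*((2 + 5) - 4), 2*1) + 153*f = (-2 + 1/(2*1)) + 153*82 = (-2 + 1/2) + 12546 = (-2 + ½) + 12546 = -3/2 + 12546 = 25089/2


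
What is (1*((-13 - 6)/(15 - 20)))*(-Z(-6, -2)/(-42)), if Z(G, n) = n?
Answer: -19/105 ≈ -0.18095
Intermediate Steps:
(1*((-13 - 6)/(15 - 20)))*(-Z(-6, -2)/(-42)) = (1*((-13 - 6)/(15 - 20)))*(-1*(-2)/(-42)) = (1*(-19/(-5)))*(2*(-1/42)) = (1*(-19*(-⅕)))*(-1/21) = (1*(19/5))*(-1/21) = (19/5)*(-1/21) = -19/105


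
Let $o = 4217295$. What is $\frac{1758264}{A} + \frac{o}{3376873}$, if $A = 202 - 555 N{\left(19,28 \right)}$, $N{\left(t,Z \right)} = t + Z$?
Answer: $- \frac{5828277981987}{87403603859} \approx -66.682$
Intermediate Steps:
$N{\left(t,Z \right)} = Z + t$
$A = -25883$ ($A = 202 - 555 \left(28 + 19\right) = 202 - 26085 = -25883$)
$\frac{1758264}{A} + \frac{o}{3376873} = \frac{1758264}{-25883} + \frac{4217295}{3376873} = 1758264 \left(- \frac{1}{25883}\right) + 4217295 \cdot \frac{1}{3376873} = - \frac{1758264}{25883} + \frac{4217295}{3376873} = - \frac{5828277981987}{87403603859}$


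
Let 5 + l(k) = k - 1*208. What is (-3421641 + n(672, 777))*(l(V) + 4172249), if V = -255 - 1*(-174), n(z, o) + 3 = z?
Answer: -14272141240260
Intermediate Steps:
n(z, o) = -3 + z
V = -81 (V = -255 + 174 = -81)
l(k) = -213 + k (l(k) = -5 + (k - 1*208) = -5 + (k - 208) = -5 + (-208 + k) = -213 + k)
(-3421641 + n(672, 777))*(l(V) + 4172249) = (-3421641 + (-3 + 672))*((-213 - 81) + 4172249) = (-3421641 + 669)*(-294 + 4172249) = -3420972*4171955 = -14272141240260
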